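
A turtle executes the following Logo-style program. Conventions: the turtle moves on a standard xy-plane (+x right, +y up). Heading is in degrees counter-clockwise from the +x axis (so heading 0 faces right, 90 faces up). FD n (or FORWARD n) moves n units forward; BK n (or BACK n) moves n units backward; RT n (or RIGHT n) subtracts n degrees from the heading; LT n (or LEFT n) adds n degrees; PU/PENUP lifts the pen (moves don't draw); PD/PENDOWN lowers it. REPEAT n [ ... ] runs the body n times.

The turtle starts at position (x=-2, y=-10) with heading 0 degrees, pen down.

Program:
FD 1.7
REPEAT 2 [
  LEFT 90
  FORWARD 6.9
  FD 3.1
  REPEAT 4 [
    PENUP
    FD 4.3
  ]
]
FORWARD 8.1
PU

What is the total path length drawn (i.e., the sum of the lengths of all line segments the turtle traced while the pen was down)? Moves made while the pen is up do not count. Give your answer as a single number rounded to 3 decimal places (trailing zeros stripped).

Executing turtle program step by step:
Start: pos=(-2,-10), heading=0, pen down
FD 1.7: (-2,-10) -> (-0.3,-10) [heading=0, draw]
REPEAT 2 [
  -- iteration 1/2 --
  LT 90: heading 0 -> 90
  FD 6.9: (-0.3,-10) -> (-0.3,-3.1) [heading=90, draw]
  FD 3.1: (-0.3,-3.1) -> (-0.3,0) [heading=90, draw]
  REPEAT 4 [
    -- iteration 1/4 --
    PU: pen up
    FD 4.3: (-0.3,0) -> (-0.3,4.3) [heading=90, move]
    -- iteration 2/4 --
    PU: pen up
    FD 4.3: (-0.3,4.3) -> (-0.3,8.6) [heading=90, move]
    -- iteration 3/4 --
    PU: pen up
    FD 4.3: (-0.3,8.6) -> (-0.3,12.9) [heading=90, move]
    -- iteration 4/4 --
    PU: pen up
    FD 4.3: (-0.3,12.9) -> (-0.3,17.2) [heading=90, move]
  ]
  -- iteration 2/2 --
  LT 90: heading 90 -> 180
  FD 6.9: (-0.3,17.2) -> (-7.2,17.2) [heading=180, move]
  FD 3.1: (-7.2,17.2) -> (-10.3,17.2) [heading=180, move]
  REPEAT 4 [
    -- iteration 1/4 --
    PU: pen up
    FD 4.3: (-10.3,17.2) -> (-14.6,17.2) [heading=180, move]
    -- iteration 2/4 --
    PU: pen up
    FD 4.3: (-14.6,17.2) -> (-18.9,17.2) [heading=180, move]
    -- iteration 3/4 --
    PU: pen up
    FD 4.3: (-18.9,17.2) -> (-23.2,17.2) [heading=180, move]
    -- iteration 4/4 --
    PU: pen up
    FD 4.3: (-23.2,17.2) -> (-27.5,17.2) [heading=180, move]
  ]
]
FD 8.1: (-27.5,17.2) -> (-35.6,17.2) [heading=180, move]
PU: pen up
Final: pos=(-35.6,17.2), heading=180, 3 segment(s) drawn

Segment lengths:
  seg 1: (-2,-10) -> (-0.3,-10), length = 1.7
  seg 2: (-0.3,-10) -> (-0.3,-3.1), length = 6.9
  seg 3: (-0.3,-3.1) -> (-0.3,0), length = 3.1
Total = 11.7

Answer: 11.7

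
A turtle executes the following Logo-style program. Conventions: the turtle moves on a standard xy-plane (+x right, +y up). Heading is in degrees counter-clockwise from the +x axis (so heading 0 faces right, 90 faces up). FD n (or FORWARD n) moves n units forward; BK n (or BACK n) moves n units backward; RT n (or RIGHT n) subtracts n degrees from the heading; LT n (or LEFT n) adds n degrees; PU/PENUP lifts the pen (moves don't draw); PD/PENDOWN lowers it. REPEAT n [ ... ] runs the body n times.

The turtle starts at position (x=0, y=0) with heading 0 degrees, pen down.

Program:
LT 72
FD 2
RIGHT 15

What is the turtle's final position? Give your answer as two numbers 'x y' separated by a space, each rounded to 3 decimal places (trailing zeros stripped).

Answer: 0.618 1.902

Derivation:
Executing turtle program step by step:
Start: pos=(0,0), heading=0, pen down
LT 72: heading 0 -> 72
FD 2: (0,0) -> (0.618,1.902) [heading=72, draw]
RT 15: heading 72 -> 57
Final: pos=(0.618,1.902), heading=57, 1 segment(s) drawn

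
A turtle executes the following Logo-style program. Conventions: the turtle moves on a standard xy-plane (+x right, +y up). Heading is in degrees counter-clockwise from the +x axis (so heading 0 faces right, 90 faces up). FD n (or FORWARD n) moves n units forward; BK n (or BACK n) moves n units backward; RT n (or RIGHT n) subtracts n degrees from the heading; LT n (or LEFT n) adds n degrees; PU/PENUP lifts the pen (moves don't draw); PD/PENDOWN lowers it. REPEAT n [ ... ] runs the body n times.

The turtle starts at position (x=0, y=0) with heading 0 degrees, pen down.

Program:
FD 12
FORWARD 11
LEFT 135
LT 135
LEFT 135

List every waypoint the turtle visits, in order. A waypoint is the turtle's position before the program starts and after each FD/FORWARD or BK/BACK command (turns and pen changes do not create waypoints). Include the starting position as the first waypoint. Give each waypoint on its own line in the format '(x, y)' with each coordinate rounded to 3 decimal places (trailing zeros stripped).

Executing turtle program step by step:
Start: pos=(0,0), heading=0, pen down
FD 12: (0,0) -> (12,0) [heading=0, draw]
FD 11: (12,0) -> (23,0) [heading=0, draw]
LT 135: heading 0 -> 135
LT 135: heading 135 -> 270
LT 135: heading 270 -> 45
Final: pos=(23,0), heading=45, 2 segment(s) drawn
Waypoints (3 total):
(0, 0)
(12, 0)
(23, 0)

Answer: (0, 0)
(12, 0)
(23, 0)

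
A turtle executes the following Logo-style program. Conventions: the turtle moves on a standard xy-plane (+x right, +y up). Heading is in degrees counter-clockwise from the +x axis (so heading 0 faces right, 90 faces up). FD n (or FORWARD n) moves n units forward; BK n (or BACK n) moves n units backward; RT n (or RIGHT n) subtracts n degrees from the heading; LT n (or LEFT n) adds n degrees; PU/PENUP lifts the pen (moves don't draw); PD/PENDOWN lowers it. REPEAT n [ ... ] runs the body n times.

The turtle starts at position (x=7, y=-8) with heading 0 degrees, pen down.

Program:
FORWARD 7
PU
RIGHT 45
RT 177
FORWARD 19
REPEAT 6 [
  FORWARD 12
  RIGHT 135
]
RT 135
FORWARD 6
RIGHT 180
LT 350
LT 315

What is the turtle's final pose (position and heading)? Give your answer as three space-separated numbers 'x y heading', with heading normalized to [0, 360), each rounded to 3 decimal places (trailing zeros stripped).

Executing turtle program step by step:
Start: pos=(7,-8), heading=0, pen down
FD 7: (7,-8) -> (14,-8) [heading=0, draw]
PU: pen up
RT 45: heading 0 -> 315
RT 177: heading 315 -> 138
FD 19: (14,-8) -> (-0.12,4.713) [heading=138, move]
REPEAT 6 [
  -- iteration 1/6 --
  FD 12: (-0.12,4.713) -> (-9.037,12.743) [heading=138, move]
  RT 135: heading 138 -> 3
  -- iteration 2/6 --
  FD 12: (-9.037,12.743) -> (2.946,13.371) [heading=3, move]
  RT 135: heading 3 -> 228
  -- iteration 3/6 --
  FD 12: (2.946,13.371) -> (-5.084,4.453) [heading=228, move]
  RT 135: heading 228 -> 93
  -- iteration 4/6 --
  FD 12: (-5.084,4.453) -> (-5.712,16.437) [heading=93, move]
  RT 135: heading 93 -> 318
  -- iteration 5/6 --
  FD 12: (-5.712,16.437) -> (3.206,8.407) [heading=318, move]
  RT 135: heading 318 -> 183
  -- iteration 6/6 --
  FD 12: (3.206,8.407) -> (-8.777,7.779) [heading=183, move]
  RT 135: heading 183 -> 48
]
RT 135: heading 48 -> 273
FD 6: (-8.777,7.779) -> (-8.463,1.788) [heading=273, move]
RT 180: heading 273 -> 93
LT 350: heading 93 -> 83
LT 315: heading 83 -> 38
Final: pos=(-8.463,1.788), heading=38, 1 segment(s) drawn

Answer: -8.463 1.788 38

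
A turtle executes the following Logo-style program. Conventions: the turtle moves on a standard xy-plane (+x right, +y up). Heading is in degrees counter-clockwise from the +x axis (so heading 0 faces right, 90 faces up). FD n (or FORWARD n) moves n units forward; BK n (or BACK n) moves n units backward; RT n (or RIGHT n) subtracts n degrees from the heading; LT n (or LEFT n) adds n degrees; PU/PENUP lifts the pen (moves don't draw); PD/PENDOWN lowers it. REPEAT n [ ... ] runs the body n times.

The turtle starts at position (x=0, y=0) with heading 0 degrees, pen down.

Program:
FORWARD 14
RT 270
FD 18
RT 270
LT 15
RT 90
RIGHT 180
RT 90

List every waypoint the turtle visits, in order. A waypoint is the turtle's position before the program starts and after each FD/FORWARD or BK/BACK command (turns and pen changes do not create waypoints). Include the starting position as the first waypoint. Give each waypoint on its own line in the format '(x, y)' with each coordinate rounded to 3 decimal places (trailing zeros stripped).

Executing turtle program step by step:
Start: pos=(0,0), heading=0, pen down
FD 14: (0,0) -> (14,0) [heading=0, draw]
RT 270: heading 0 -> 90
FD 18: (14,0) -> (14,18) [heading=90, draw]
RT 270: heading 90 -> 180
LT 15: heading 180 -> 195
RT 90: heading 195 -> 105
RT 180: heading 105 -> 285
RT 90: heading 285 -> 195
Final: pos=(14,18), heading=195, 2 segment(s) drawn
Waypoints (3 total):
(0, 0)
(14, 0)
(14, 18)

Answer: (0, 0)
(14, 0)
(14, 18)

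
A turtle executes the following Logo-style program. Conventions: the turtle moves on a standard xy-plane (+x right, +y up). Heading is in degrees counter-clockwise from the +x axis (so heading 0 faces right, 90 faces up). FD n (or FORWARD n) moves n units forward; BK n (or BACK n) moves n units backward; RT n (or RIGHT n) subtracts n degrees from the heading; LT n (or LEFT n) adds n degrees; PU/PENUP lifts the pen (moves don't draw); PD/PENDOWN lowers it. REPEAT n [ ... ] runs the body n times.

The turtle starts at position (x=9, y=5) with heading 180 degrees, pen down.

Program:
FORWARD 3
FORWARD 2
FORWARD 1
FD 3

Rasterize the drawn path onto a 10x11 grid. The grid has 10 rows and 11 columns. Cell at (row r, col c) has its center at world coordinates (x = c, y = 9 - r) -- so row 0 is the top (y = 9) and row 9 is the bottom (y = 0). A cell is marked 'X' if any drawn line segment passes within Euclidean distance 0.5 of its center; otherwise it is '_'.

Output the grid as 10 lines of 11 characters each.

Answer: ___________
___________
___________
___________
XXXXXXXXXX_
___________
___________
___________
___________
___________

Derivation:
Segment 0: (9,5) -> (6,5)
Segment 1: (6,5) -> (4,5)
Segment 2: (4,5) -> (3,5)
Segment 3: (3,5) -> (0,5)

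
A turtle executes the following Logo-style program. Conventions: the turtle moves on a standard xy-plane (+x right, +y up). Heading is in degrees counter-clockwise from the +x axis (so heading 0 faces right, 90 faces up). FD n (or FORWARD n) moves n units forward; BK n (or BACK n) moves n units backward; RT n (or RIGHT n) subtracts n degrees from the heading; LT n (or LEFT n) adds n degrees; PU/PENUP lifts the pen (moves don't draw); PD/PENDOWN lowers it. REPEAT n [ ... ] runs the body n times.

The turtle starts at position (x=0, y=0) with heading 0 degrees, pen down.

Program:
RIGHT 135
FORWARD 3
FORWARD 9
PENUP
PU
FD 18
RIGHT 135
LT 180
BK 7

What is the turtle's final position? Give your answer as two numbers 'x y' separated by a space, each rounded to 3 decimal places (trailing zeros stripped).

Answer: -21.213 -14.213

Derivation:
Executing turtle program step by step:
Start: pos=(0,0), heading=0, pen down
RT 135: heading 0 -> 225
FD 3: (0,0) -> (-2.121,-2.121) [heading=225, draw]
FD 9: (-2.121,-2.121) -> (-8.485,-8.485) [heading=225, draw]
PU: pen up
PU: pen up
FD 18: (-8.485,-8.485) -> (-21.213,-21.213) [heading=225, move]
RT 135: heading 225 -> 90
LT 180: heading 90 -> 270
BK 7: (-21.213,-21.213) -> (-21.213,-14.213) [heading=270, move]
Final: pos=(-21.213,-14.213), heading=270, 2 segment(s) drawn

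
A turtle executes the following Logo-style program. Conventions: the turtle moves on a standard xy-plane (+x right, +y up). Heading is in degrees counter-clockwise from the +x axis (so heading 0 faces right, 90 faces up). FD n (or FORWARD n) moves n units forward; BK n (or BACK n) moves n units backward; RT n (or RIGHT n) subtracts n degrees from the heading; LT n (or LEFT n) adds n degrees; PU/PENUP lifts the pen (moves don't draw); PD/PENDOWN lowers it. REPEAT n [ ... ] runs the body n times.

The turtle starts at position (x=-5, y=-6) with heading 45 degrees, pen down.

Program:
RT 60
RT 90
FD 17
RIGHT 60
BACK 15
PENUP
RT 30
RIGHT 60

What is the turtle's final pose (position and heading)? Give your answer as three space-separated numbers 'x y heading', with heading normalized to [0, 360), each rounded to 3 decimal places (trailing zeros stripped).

Answer: 5.089 -18.538 105

Derivation:
Executing turtle program step by step:
Start: pos=(-5,-6), heading=45, pen down
RT 60: heading 45 -> 345
RT 90: heading 345 -> 255
FD 17: (-5,-6) -> (-9.4,-22.421) [heading=255, draw]
RT 60: heading 255 -> 195
BK 15: (-9.4,-22.421) -> (5.089,-18.538) [heading=195, draw]
PU: pen up
RT 30: heading 195 -> 165
RT 60: heading 165 -> 105
Final: pos=(5.089,-18.538), heading=105, 2 segment(s) drawn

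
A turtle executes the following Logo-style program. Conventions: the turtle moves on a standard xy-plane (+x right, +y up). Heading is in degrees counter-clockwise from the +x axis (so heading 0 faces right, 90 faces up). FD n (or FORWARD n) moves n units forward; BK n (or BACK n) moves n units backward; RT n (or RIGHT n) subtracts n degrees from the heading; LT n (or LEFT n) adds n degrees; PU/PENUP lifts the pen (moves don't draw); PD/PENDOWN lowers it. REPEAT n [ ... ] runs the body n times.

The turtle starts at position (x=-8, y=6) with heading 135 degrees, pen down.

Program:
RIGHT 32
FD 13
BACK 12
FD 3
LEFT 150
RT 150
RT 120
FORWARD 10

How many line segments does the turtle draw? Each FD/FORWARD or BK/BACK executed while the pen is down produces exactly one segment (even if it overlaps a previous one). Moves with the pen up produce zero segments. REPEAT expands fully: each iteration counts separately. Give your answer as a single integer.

Executing turtle program step by step:
Start: pos=(-8,6), heading=135, pen down
RT 32: heading 135 -> 103
FD 13: (-8,6) -> (-10.924,18.667) [heading=103, draw]
BK 12: (-10.924,18.667) -> (-8.225,6.974) [heading=103, draw]
FD 3: (-8.225,6.974) -> (-8.9,9.897) [heading=103, draw]
LT 150: heading 103 -> 253
RT 150: heading 253 -> 103
RT 120: heading 103 -> 343
FD 10: (-8.9,9.897) -> (0.663,6.974) [heading=343, draw]
Final: pos=(0.663,6.974), heading=343, 4 segment(s) drawn
Segments drawn: 4

Answer: 4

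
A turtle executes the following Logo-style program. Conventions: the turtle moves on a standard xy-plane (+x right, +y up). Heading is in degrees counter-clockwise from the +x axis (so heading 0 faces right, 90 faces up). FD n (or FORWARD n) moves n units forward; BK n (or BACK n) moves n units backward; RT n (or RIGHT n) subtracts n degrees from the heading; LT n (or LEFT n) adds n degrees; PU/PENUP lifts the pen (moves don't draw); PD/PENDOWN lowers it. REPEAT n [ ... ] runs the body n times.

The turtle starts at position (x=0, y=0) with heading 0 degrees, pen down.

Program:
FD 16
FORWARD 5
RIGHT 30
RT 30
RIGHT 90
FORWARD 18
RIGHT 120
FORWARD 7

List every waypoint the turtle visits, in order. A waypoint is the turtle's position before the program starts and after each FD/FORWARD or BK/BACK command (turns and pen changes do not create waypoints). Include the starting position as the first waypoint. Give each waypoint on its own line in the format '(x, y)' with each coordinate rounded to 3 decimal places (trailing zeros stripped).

Answer: (0, 0)
(16, 0)
(21, 0)
(5.412, -9)
(5.412, -2)

Derivation:
Executing turtle program step by step:
Start: pos=(0,0), heading=0, pen down
FD 16: (0,0) -> (16,0) [heading=0, draw]
FD 5: (16,0) -> (21,0) [heading=0, draw]
RT 30: heading 0 -> 330
RT 30: heading 330 -> 300
RT 90: heading 300 -> 210
FD 18: (21,0) -> (5.412,-9) [heading=210, draw]
RT 120: heading 210 -> 90
FD 7: (5.412,-9) -> (5.412,-2) [heading=90, draw]
Final: pos=(5.412,-2), heading=90, 4 segment(s) drawn
Waypoints (5 total):
(0, 0)
(16, 0)
(21, 0)
(5.412, -9)
(5.412, -2)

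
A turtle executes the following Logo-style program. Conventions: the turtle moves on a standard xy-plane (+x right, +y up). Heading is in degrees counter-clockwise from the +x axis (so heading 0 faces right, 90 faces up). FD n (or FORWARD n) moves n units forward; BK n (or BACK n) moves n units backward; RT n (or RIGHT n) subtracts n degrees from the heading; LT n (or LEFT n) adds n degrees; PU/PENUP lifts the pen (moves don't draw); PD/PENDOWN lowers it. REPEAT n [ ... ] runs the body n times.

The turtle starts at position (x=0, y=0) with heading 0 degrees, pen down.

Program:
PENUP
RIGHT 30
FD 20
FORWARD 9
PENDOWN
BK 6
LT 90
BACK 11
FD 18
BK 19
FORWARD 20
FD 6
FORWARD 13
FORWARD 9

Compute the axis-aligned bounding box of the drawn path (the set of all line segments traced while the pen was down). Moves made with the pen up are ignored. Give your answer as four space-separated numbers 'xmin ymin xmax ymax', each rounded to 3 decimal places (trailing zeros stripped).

Executing turtle program step by step:
Start: pos=(0,0), heading=0, pen down
PU: pen up
RT 30: heading 0 -> 330
FD 20: (0,0) -> (17.321,-10) [heading=330, move]
FD 9: (17.321,-10) -> (25.115,-14.5) [heading=330, move]
PD: pen down
BK 6: (25.115,-14.5) -> (19.919,-11.5) [heading=330, draw]
LT 90: heading 330 -> 60
BK 11: (19.919,-11.5) -> (14.419,-21.026) [heading=60, draw]
FD 18: (14.419,-21.026) -> (23.419,-5.438) [heading=60, draw]
BK 19: (23.419,-5.438) -> (13.919,-21.892) [heading=60, draw]
FD 20: (13.919,-21.892) -> (23.919,-4.572) [heading=60, draw]
FD 6: (23.919,-4.572) -> (26.919,0.624) [heading=60, draw]
FD 13: (26.919,0.624) -> (33.419,11.883) [heading=60, draw]
FD 9: (33.419,11.883) -> (37.919,19.677) [heading=60, draw]
Final: pos=(37.919,19.677), heading=60, 8 segment(s) drawn

Segment endpoints: x in {13.919, 14.419, 19.919, 23.419, 23.919, 25.115, 26.919, 33.419, 37.919}, y in {-21.892, -21.026, -14.5, -11.5, -5.438, -4.572, 0.624, 11.883, 19.677}
xmin=13.919, ymin=-21.892, xmax=37.919, ymax=19.677

Answer: 13.919 -21.892 37.919 19.677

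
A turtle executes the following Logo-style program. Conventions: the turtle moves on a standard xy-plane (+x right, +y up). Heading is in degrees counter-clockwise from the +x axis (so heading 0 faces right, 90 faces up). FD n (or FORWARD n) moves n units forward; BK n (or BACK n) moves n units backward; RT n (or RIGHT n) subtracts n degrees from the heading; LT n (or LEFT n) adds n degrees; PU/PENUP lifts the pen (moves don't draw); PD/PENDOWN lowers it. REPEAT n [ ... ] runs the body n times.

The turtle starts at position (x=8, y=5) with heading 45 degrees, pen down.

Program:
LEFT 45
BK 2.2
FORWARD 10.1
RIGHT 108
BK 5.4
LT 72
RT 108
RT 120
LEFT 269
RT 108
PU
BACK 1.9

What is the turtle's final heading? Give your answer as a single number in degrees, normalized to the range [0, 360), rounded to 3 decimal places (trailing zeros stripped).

Executing turtle program step by step:
Start: pos=(8,5), heading=45, pen down
LT 45: heading 45 -> 90
BK 2.2: (8,5) -> (8,2.8) [heading=90, draw]
FD 10.1: (8,2.8) -> (8,12.9) [heading=90, draw]
RT 108: heading 90 -> 342
BK 5.4: (8,12.9) -> (2.864,14.569) [heading=342, draw]
LT 72: heading 342 -> 54
RT 108: heading 54 -> 306
RT 120: heading 306 -> 186
LT 269: heading 186 -> 95
RT 108: heading 95 -> 347
PU: pen up
BK 1.9: (2.864,14.569) -> (1.013,14.996) [heading=347, move]
Final: pos=(1.013,14.996), heading=347, 3 segment(s) drawn

Answer: 347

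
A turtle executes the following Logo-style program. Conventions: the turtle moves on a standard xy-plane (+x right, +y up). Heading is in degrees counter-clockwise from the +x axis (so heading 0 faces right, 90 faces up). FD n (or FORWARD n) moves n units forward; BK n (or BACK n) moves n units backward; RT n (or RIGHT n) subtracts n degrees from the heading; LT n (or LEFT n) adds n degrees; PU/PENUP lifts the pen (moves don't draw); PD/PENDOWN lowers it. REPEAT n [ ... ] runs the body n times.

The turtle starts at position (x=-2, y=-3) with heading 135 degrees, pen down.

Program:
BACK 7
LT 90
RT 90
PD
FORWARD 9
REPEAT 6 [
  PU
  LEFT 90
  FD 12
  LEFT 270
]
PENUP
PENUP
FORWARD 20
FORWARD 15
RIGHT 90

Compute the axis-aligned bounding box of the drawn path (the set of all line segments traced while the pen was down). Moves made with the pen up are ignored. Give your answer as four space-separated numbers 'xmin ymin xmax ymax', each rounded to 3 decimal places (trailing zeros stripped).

Executing turtle program step by step:
Start: pos=(-2,-3), heading=135, pen down
BK 7: (-2,-3) -> (2.95,-7.95) [heading=135, draw]
LT 90: heading 135 -> 225
RT 90: heading 225 -> 135
PD: pen down
FD 9: (2.95,-7.95) -> (-3.414,-1.586) [heading=135, draw]
REPEAT 6 [
  -- iteration 1/6 --
  PU: pen up
  LT 90: heading 135 -> 225
  FD 12: (-3.414,-1.586) -> (-11.899,-10.071) [heading=225, move]
  LT 270: heading 225 -> 135
  -- iteration 2/6 --
  PU: pen up
  LT 90: heading 135 -> 225
  FD 12: (-11.899,-10.071) -> (-20.385,-18.556) [heading=225, move]
  LT 270: heading 225 -> 135
  -- iteration 3/6 --
  PU: pen up
  LT 90: heading 135 -> 225
  FD 12: (-20.385,-18.556) -> (-28.87,-27.042) [heading=225, move]
  LT 270: heading 225 -> 135
  -- iteration 4/6 --
  PU: pen up
  LT 90: heading 135 -> 225
  FD 12: (-28.87,-27.042) -> (-37.355,-35.527) [heading=225, move]
  LT 270: heading 225 -> 135
  -- iteration 5/6 --
  PU: pen up
  LT 90: heading 135 -> 225
  FD 12: (-37.355,-35.527) -> (-45.841,-44.012) [heading=225, move]
  LT 270: heading 225 -> 135
  -- iteration 6/6 --
  PU: pen up
  LT 90: heading 135 -> 225
  FD 12: (-45.841,-44.012) -> (-54.326,-52.497) [heading=225, move]
  LT 270: heading 225 -> 135
]
PU: pen up
PU: pen up
FD 20: (-54.326,-52.497) -> (-68.468,-38.355) [heading=135, move]
FD 15: (-68.468,-38.355) -> (-79.075,-27.749) [heading=135, move]
RT 90: heading 135 -> 45
Final: pos=(-79.075,-27.749), heading=45, 2 segment(s) drawn

Segment endpoints: x in {-3.414, -2, 2.95}, y in {-7.95, -3, -1.586}
xmin=-3.414, ymin=-7.95, xmax=2.95, ymax=-1.586

Answer: -3.414 -7.95 2.95 -1.586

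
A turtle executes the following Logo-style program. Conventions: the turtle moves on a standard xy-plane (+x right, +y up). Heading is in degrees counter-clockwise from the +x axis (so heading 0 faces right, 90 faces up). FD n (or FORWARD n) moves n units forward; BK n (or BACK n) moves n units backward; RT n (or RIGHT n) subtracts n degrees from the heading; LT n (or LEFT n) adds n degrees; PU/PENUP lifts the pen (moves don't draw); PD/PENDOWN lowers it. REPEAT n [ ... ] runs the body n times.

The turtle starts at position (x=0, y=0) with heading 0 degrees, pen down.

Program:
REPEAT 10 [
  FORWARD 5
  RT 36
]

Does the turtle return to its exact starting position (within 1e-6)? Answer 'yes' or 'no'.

Executing turtle program step by step:
Start: pos=(0,0), heading=0, pen down
REPEAT 10 [
  -- iteration 1/10 --
  FD 5: (0,0) -> (5,0) [heading=0, draw]
  RT 36: heading 0 -> 324
  -- iteration 2/10 --
  FD 5: (5,0) -> (9.045,-2.939) [heading=324, draw]
  RT 36: heading 324 -> 288
  -- iteration 3/10 --
  FD 5: (9.045,-2.939) -> (10.59,-7.694) [heading=288, draw]
  RT 36: heading 288 -> 252
  -- iteration 4/10 --
  FD 5: (10.59,-7.694) -> (9.045,-12.449) [heading=252, draw]
  RT 36: heading 252 -> 216
  -- iteration 5/10 --
  FD 5: (9.045,-12.449) -> (5,-15.388) [heading=216, draw]
  RT 36: heading 216 -> 180
  -- iteration 6/10 --
  FD 5: (5,-15.388) -> (0,-15.388) [heading=180, draw]
  RT 36: heading 180 -> 144
  -- iteration 7/10 --
  FD 5: (0,-15.388) -> (-4.045,-12.449) [heading=144, draw]
  RT 36: heading 144 -> 108
  -- iteration 8/10 --
  FD 5: (-4.045,-12.449) -> (-5.59,-7.694) [heading=108, draw]
  RT 36: heading 108 -> 72
  -- iteration 9/10 --
  FD 5: (-5.59,-7.694) -> (-4.045,-2.939) [heading=72, draw]
  RT 36: heading 72 -> 36
  -- iteration 10/10 --
  FD 5: (-4.045,-2.939) -> (0,0) [heading=36, draw]
  RT 36: heading 36 -> 0
]
Final: pos=(0,0), heading=0, 10 segment(s) drawn

Start position: (0, 0)
Final position: (0, 0)
Distance = 0; < 1e-6 -> CLOSED

Answer: yes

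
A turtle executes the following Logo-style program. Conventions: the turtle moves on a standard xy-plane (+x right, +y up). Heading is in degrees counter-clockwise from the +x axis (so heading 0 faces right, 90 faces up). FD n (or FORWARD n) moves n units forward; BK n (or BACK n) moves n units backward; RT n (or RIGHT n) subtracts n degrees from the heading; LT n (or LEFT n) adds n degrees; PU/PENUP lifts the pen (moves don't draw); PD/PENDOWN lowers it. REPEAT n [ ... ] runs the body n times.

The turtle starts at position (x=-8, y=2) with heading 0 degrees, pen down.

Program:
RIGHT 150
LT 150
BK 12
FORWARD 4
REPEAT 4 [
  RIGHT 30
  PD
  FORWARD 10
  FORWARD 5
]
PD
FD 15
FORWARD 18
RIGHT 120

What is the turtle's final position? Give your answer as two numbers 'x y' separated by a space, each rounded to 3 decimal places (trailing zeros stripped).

Answer: -19.51 -75.06

Derivation:
Executing turtle program step by step:
Start: pos=(-8,2), heading=0, pen down
RT 150: heading 0 -> 210
LT 150: heading 210 -> 0
BK 12: (-8,2) -> (-20,2) [heading=0, draw]
FD 4: (-20,2) -> (-16,2) [heading=0, draw]
REPEAT 4 [
  -- iteration 1/4 --
  RT 30: heading 0 -> 330
  PD: pen down
  FD 10: (-16,2) -> (-7.34,-3) [heading=330, draw]
  FD 5: (-7.34,-3) -> (-3.01,-5.5) [heading=330, draw]
  -- iteration 2/4 --
  RT 30: heading 330 -> 300
  PD: pen down
  FD 10: (-3.01,-5.5) -> (1.99,-14.16) [heading=300, draw]
  FD 5: (1.99,-14.16) -> (4.49,-18.49) [heading=300, draw]
  -- iteration 3/4 --
  RT 30: heading 300 -> 270
  PD: pen down
  FD 10: (4.49,-18.49) -> (4.49,-28.49) [heading=270, draw]
  FD 5: (4.49,-28.49) -> (4.49,-33.49) [heading=270, draw]
  -- iteration 4/4 --
  RT 30: heading 270 -> 240
  PD: pen down
  FD 10: (4.49,-33.49) -> (-0.51,-42.151) [heading=240, draw]
  FD 5: (-0.51,-42.151) -> (-3.01,-46.481) [heading=240, draw]
]
PD: pen down
FD 15: (-3.01,-46.481) -> (-10.51,-59.471) [heading=240, draw]
FD 18: (-10.51,-59.471) -> (-19.51,-75.06) [heading=240, draw]
RT 120: heading 240 -> 120
Final: pos=(-19.51,-75.06), heading=120, 12 segment(s) drawn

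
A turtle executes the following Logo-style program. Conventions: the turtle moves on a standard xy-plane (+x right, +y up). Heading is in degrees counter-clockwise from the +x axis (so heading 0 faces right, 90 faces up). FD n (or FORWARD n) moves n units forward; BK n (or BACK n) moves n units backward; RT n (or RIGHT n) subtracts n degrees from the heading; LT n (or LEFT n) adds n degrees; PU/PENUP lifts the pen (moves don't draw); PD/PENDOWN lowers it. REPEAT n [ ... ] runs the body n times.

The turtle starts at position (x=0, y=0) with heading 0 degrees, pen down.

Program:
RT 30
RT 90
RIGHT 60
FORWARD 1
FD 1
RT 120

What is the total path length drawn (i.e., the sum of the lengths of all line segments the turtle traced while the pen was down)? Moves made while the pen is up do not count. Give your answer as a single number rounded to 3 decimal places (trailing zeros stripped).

Executing turtle program step by step:
Start: pos=(0,0), heading=0, pen down
RT 30: heading 0 -> 330
RT 90: heading 330 -> 240
RT 60: heading 240 -> 180
FD 1: (0,0) -> (-1,0) [heading=180, draw]
FD 1: (-1,0) -> (-2,0) [heading=180, draw]
RT 120: heading 180 -> 60
Final: pos=(-2,0), heading=60, 2 segment(s) drawn

Segment lengths:
  seg 1: (0,0) -> (-1,0), length = 1
  seg 2: (-1,0) -> (-2,0), length = 1
Total = 2

Answer: 2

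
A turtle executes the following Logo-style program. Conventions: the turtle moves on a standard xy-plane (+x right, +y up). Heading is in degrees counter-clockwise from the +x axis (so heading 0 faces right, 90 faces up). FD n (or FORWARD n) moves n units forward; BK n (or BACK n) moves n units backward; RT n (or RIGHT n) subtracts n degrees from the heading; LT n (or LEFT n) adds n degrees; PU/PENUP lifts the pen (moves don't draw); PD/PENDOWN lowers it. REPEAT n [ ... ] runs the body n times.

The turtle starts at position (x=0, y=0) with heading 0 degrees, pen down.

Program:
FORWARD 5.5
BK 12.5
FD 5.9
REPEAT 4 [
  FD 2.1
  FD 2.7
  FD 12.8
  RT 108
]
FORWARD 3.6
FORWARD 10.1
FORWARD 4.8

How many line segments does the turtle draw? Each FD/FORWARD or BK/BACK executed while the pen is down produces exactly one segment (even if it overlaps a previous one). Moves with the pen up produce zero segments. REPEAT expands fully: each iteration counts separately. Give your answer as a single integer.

Answer: 18

Derivation:
Executing turtle program step by step:
Start: pos=(0,0), heading=0, pen down
FD 5.5: (0,0) -> (5.5,0) [heading=0, draw]
BK 12.5: (5.5,0) -> (-7,0) [heading=0, draw]
FD 5.9: (-7,0) -> (-1.1,0) [heading=0, draw]
REPEAT 4 [
  -- iteration 1/4 --
  FD 2.1: (-1.1,0) -> (1,0) [heading=0, draw]
  FD 2.7: (1,0) -> (3.7,0) [heading=0, draw]
  FD 12.8: (3.7,0) -> (16.5,0) [heading=0, draw]
  RT 108: heading 0 -> 252
  -- iteration 2/4 --
  FD 2.1: (16.5,0) -> (15.851,-1.997) [heading=252, draw]
  FD 2.7: (15.851,-1.997) -> (15.017,-4.565) [heading=252, draw]
  FD 12.8: (15.017,-4.565) -> (11.061,-16.739) [heading=252, draw]
  RT 108: heading 252 -> 144
  -- iteration 3/4 --
  FD 2.1: (11.061,-16.739) -> (9.362,-15.504) [heading=144, draw]
  FD 2.7: (9.362,-15.504) -> (7.178,-13.917) [heading=144, draw]
  FD 12.8: (7.178,-13.917) -> (-3.177,-6.394) [heading=144, draw]
  RT 108: heading 144 -> 36
  -- iteration 4/4 --
  FD 2.1: (-3.177,-6.394) -> (-1.478,-5.159) [heading=36, draw]
  FD 2.7: (-1.478,-5.159) -> (0.706,-3.572) [heading=36, draw]
  FD 12.8: (0.706,-3.572) -> (11.061,3.951) [heading=36, draw]
  RT 108: heading 36 -> 288
]
FD 3.6: (11.061,3.951) -> (12.174,0.528) [heading=288, draw]
FD 10.1: (12.174,0.528) -> (15.295,-9.078) [heading=288, draw]
FD 4.8: (15.295,-9.078) -> (16.778,-13.643) [heading=288, draw]
Final: pos=(16.778,-13.643), heading=288, 18 segment(s) drawn
Segments drawn: 18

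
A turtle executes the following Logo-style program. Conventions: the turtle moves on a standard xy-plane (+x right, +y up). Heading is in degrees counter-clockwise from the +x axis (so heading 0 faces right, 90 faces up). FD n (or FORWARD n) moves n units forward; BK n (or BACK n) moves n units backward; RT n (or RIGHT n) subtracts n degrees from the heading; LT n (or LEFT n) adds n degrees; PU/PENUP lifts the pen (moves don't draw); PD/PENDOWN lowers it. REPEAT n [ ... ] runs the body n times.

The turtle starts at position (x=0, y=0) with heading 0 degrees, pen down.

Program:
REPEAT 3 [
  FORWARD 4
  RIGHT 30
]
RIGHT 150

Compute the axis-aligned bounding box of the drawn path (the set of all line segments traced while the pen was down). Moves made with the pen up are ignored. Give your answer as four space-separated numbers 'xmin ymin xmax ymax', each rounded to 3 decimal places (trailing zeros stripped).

Answer: 0 -5.464 9.464 0

Derivation:
Executing turtle program step by step:
Start: pos=(0,0), heading=0, pen down
REPEAT 3 [
  -- iteration 1/3 --
  FD 4: (0,0) -> (4,0) [heading=0, draw]
  RT 30: heading 0 -> 330
  -- iteration 2/3 --
  FD 4: (4,0) -> (7.464,-2) [heading=330, draw]
  RT 30: heading 330 -> 300
  -- iteration 3/3 --
  FD 4: (7.464,-2) -> (9.464,-5.464) [heading=300, draw]
  RT 30: heading 300 -> 270
]
RT 150: heading 270 -> 120
Final: pos=(9.464,-5.464), heading=120, 3 segment(s) drawn

Segment endpoints: x in {0, 4, 7.464, 9.464}, y in {-5.464, -2, 0}
xmin=0, ymin=-5.464, xmax=9.464, ymax=0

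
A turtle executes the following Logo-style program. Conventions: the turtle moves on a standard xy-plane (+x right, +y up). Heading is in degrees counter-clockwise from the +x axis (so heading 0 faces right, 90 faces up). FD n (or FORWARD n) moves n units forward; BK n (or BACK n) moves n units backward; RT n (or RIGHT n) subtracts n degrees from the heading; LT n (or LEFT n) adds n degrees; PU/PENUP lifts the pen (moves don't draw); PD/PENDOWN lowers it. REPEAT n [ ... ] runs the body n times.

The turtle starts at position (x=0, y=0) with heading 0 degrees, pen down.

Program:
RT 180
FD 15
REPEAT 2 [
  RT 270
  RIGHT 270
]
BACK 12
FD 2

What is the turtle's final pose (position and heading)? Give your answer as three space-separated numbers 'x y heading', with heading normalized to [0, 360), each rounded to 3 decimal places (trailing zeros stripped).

Answer: -5 0 180

Derivation:
Executing turtle program step by step:
Start: pos=(0,0), heading=0, pen down
RT 180: heading 0 -> 180
FD 15: (0,0) -> (-15,0) [heading=180, draw]
REPEAT 2 [
  -- iteration 1/2 --
  RT 270: heading 180 -> 270
  RT 270: heading 270 -> 0
  -- iteration 2/2 --
  RT 270: heading 0 -> 90
  RT 270: heading 90 -> 180
]
BK 12: (-15,0) -> (-3,0) [heading=180, draw]
FD 2: (-3,0) -> (-5,0) [heading=180, draw]
Final: pos=(-5,0), heading=180, 3 segment(s) drawn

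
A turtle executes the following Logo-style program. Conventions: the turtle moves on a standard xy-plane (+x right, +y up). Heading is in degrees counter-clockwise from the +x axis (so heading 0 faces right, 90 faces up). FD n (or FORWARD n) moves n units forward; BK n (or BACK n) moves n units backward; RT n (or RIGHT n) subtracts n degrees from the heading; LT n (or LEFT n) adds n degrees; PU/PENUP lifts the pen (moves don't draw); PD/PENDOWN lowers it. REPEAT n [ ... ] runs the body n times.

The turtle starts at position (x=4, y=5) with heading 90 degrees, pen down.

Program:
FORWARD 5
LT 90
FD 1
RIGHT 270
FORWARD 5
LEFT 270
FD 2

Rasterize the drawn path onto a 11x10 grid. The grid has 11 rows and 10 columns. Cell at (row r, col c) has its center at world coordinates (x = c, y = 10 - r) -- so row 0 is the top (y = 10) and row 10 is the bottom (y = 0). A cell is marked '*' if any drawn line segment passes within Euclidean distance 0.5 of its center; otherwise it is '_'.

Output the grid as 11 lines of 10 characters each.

Segment 0: (4,5) -> (4,10)
Segment 1: (4,10) -> (3,10)
Segment 2: (3,10) -> (3,5)
Segment 3: (3,5) -> (1,5)

Answer: ___**_____
___**_____
___**_____
___**_____
___**_____
_****_____
__________
__________
__________
__________
__________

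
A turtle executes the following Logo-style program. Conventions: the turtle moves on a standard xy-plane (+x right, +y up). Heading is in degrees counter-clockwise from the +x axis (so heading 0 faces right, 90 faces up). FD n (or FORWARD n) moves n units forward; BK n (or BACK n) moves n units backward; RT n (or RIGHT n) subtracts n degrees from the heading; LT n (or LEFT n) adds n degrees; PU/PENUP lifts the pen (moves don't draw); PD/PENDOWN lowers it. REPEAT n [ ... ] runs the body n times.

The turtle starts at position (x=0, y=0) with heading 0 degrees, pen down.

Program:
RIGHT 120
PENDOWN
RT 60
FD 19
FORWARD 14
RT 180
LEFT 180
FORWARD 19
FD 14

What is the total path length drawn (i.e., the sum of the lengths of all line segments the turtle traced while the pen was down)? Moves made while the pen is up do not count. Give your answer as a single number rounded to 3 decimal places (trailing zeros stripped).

Executing turtle program step by step:
Start: pos=(0,0), heading=0, pen down
RT 120: heading 0 -> 240
PD: pen down
RT 60: heading 240 -> 180
FD 19: (0,0) -> (-19,0) [heading=180, draw]
FD 14: (-19,0) -> (-33,0) [heading=180, draw]
RT 180: heading 180 -> 0
LT 180: heading 0 -> 180
FD 19: (-33,0) -> (-52,0) [heading=180, draw]
FD 14: (-52,0) -> (-66,0) [heading=180, draw]
Final: pos=(-66,0), heading=180, 4 segment(s) drawn

Segment lengths:
  seg 1: (0,0) -> (-19,0), length = 19
  seg 2: (-19,0) -> (-33,0), length = 14
  seg 3: (-33,0) -> (-52,0), length = 19
  seg 4: (-52,0) -> (-66,0), length = 14
Total = 66

Answer: 66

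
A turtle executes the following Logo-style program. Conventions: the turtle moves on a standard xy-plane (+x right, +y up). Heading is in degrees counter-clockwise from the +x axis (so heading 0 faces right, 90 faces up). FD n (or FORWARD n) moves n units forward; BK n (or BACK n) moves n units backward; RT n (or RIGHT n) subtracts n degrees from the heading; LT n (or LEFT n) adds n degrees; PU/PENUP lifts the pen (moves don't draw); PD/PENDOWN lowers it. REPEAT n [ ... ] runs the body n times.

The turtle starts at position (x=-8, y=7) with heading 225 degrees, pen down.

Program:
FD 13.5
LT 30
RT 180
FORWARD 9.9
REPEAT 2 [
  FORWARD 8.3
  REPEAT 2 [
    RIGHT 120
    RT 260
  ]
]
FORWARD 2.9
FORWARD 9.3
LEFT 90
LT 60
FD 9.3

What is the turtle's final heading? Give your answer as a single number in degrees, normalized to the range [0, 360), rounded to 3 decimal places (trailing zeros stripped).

Answer: 145

Derivation:
Executing turtle program step by step:
Start: pos=(-8,7), heading=225, pen down
FD 13.5: (-8,7) -> (-17.546,-2.546) [heading=225, draw]
LT 30: heading 225 -> 255
RT 180: heading 255 -> 75
FD 9.9: (-17.546,-2.546) -> (-14.984,7.017) [heading=75, draw]
REPEAT 2 [
  -- iteration 1/2 --
  FD 8.3: (-14.984,7.017) -> (-12.835,15.034) [heading=75, draw]
  REPEAT 2 [
    -- iteration 1/2 --
    RT 120: heading 75 -> 315
    RT 260: heading 315 -> 55
    -- iteration 2/2 --
    RT 120: heading 55 -> 295
    RT 260: heading 295 -> 35
  ]
  -- iteration 2/2 --
  FD 8.3: (-12.835,15.034) -> (-6.036,19.795) [heading=35, draw]
  REPEAT 2 [
    -- iteration 1/2 --
    RT 120: heading 35 -> 275
    RT 260: heading 275 -> 15
    -- iteration 2/2 --
    RT 120: heading 15 -> 255
    RT 260: heading 255 -> 355
  ]
]
FD 2.9: (-6.036,19.795) -> (-3.148,19.542) [heading=355, draw]
FD 9.3: (-3.148,19.542) -> (6.117,18.731) [heading=355, draw]
LT 90: heading 355 -> 85
LT 60: heading 85 -> 145
FD 9.3: (6.117,18.731) -> (-1.501,24.066) [heading=145, draw]
Final: pos=(-1.501,24.066), heading=145, 7 segment(s) drawn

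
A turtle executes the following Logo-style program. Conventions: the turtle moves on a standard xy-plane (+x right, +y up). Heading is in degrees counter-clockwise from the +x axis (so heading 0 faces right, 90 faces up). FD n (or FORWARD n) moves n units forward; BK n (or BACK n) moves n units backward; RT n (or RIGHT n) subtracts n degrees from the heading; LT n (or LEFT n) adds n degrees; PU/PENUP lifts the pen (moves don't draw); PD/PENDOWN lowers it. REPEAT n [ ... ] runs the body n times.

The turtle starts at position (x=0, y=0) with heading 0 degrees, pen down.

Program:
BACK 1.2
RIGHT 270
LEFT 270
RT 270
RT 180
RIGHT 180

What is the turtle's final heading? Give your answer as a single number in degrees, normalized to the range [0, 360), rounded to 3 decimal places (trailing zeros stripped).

Executing turtle program step by step:
Start: pos=(0,0), heading=0, pen down
BK 1.2: (0,0) -> (-1.2,0) [heading=0, draw]
RT 270: heading 0 -> 90
LT 270: heading 90 -> 0
RT 270: heading 0 -> 90
RT 180: heading 90 -> 270
RT 180: heading 270 -> 90
Final: pos=(-1.2,0), heading=90, 1 segment(s) drawn

Answer: 90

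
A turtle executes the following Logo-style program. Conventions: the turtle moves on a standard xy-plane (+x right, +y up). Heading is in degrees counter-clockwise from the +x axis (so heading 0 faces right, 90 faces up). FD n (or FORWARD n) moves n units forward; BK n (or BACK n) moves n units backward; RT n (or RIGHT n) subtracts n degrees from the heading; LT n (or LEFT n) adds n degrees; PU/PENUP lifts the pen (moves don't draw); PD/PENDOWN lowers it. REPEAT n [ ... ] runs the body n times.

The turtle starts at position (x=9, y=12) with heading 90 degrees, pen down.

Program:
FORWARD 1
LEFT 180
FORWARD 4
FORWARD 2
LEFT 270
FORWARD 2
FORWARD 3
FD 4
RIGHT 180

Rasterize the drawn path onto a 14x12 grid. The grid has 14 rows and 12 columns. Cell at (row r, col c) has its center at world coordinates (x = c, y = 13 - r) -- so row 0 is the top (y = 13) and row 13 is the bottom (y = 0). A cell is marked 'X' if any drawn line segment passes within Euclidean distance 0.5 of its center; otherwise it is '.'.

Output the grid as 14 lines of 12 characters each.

Segment 0: (9,12) -> (9,13)
Segment 1: (9,13) -> (9,9)
Segment 2: (9,9) -> (9,7)
Segment 3: (9,7) -> (7,7)
Segment 4: (7,7) -> (4,7)
Segment 5: (4,7) -> (0,7)

Answer: .........X..
.........X..
.........X..
.........X..
.........X..
.........X..
XXXXXXXXXX..
............
............
............
............
............
............
............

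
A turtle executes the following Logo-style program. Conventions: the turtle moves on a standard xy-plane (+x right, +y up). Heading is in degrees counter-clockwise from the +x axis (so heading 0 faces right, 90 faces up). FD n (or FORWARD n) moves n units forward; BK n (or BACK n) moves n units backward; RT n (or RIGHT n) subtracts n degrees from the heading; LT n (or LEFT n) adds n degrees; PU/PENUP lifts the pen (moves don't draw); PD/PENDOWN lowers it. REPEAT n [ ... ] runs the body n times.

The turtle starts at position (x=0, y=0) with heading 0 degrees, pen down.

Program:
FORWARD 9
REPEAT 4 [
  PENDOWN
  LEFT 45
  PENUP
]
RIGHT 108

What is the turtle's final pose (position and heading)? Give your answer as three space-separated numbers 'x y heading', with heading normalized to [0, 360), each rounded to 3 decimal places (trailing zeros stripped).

Executing turtle program step by step:
Start: pos=(0,0), heading=0, pen down
FD 9: (0,0) -> (9,0) [heading=0, draw]
REPEAT 4 [
  -- iteration 1/4 --
  PD: pen down
  LT 45: heading 0 -> 45
  PU: pen up
  -- iteration 2/4 --
  PD: pen down
  LT 45: heading 45 -> 90
  PU: pen up
  -- iteration 3/4 --
  PD: pen down
  LT 45: heading 90 -> 135
  PU: pen up
  -- iteration 4/4 --
  PD: pen down
  LT 45: heading 135 -> 180
  PU: pen up
]
RT 108: heading 180 -> 72
Final: pos=(9,0), heading=72, 1 segment(s) drawn

Answer: 9 0 72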